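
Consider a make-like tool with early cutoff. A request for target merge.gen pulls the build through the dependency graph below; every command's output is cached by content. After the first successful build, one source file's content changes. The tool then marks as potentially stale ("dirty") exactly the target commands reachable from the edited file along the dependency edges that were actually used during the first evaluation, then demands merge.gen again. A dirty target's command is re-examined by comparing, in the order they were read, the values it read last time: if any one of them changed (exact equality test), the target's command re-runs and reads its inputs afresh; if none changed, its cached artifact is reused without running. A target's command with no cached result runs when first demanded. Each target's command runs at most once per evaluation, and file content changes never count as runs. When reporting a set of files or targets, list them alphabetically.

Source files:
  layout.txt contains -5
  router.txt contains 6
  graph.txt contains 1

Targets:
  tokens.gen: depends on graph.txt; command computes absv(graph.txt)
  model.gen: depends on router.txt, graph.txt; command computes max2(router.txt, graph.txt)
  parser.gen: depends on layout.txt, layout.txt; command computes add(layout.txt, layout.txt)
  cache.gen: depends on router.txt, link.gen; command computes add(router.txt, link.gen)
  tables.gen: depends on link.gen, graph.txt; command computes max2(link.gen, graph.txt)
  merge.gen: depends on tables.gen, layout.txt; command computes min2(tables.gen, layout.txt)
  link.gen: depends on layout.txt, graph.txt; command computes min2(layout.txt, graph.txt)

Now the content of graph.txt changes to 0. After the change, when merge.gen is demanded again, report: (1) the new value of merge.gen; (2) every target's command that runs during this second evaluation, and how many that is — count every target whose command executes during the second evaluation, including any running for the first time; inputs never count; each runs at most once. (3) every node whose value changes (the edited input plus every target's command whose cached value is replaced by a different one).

Demanding merge.gen again yields -5.
3 target commands run: link.gen, merge.gen, tables.gen.
The nodes whose values change: graph.txt, tables.gen.

First demand of the output computes:
  link.gen = min2(-5, 1) = -5
  tables.gen = max2(-5, 1) = 1
  merge.gen = min2(1, -5) = -5

After the edit, cleaning proceeds:
  link.gen: a read changed (graph.txt 1->0) — executes, giving -5 — identical to its old value.
  tables.gen: a read changed (graph.txt 1->0) — executes, giving 0.
  merge.gen: a read changed (tables.gen 1->0) — executes, giving -5 — identical to its old value.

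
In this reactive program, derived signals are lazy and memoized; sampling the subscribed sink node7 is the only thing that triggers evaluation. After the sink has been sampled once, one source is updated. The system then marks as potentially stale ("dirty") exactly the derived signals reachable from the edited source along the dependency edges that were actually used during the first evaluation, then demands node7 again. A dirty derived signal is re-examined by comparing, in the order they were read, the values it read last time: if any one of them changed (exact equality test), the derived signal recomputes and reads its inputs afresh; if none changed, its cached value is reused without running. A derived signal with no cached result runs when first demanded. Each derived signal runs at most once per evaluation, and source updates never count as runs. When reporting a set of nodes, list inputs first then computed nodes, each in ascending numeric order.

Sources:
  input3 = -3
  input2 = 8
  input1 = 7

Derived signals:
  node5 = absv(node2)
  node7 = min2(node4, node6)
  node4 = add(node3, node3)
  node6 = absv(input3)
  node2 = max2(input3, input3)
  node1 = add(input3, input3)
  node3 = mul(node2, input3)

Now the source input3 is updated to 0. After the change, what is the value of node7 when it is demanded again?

Demanding node7 again yields 0.

First demand of the output computes:
  node2 = max2(-3, -3) = -3
  node3 = mul(-3, -3) = 9
  node4 = add(9, 9) = 18
  node6 = absv(-3) = 3
  node7 = min2(18, 3) = 3

After the edit, cleaning proceeds:
  node2: a read changed (input3 -3->0; input3 -3->0) — executes, giving 0.
  node3: a read changed (node2 -3->0; input3 -3->0) — executes, giving 0.
  node4: a read changed (node3 9->0; node3 9->0) — executes, giving 0.
  node6: a read changed (input3 -3->0) — executes, giving 0.
  node7: a read changed (node4 18->0; node6 3->0) — executes, giving 0.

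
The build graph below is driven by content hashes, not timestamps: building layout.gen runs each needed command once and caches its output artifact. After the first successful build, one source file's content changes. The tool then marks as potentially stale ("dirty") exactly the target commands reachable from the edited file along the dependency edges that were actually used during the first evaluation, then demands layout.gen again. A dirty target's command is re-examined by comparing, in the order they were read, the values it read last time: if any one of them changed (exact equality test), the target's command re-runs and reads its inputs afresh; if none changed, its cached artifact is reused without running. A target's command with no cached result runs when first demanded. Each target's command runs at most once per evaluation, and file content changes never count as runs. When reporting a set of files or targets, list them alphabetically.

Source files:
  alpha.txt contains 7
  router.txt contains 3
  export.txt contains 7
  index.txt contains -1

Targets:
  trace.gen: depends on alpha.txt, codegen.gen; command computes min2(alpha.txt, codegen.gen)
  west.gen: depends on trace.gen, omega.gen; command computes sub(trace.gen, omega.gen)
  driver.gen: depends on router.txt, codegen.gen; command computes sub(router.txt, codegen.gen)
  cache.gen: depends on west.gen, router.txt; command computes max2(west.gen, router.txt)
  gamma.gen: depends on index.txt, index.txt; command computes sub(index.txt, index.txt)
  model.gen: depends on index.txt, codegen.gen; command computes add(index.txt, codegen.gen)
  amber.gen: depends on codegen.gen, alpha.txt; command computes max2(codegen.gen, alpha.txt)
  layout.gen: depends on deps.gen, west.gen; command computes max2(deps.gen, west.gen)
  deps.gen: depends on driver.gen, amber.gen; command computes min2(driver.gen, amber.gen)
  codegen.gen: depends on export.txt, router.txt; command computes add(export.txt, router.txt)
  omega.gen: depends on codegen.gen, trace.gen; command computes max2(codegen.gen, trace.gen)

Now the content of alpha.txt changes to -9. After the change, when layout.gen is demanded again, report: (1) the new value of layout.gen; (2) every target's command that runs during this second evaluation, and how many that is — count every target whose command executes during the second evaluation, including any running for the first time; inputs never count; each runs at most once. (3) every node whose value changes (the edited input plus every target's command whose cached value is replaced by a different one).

Initial pass — values computed on the first demand:
  codegen.gen = add(7, 3) = 10
  amber.gen = max2(10, 7) = 10
  driver.gen = sub(3, 10) = -7
  deps.gen = min2(-7, 10) = -7
  trace.gen = min2(7, 10) = 7
  omega.gen = max2(10, 7) = 10
  west.gen = sub(7, 10) = -3
  layout.gen = max2(-7, -3) = -3

Second demand — change propagation:
  amber.gen: re-runs because alpha.txt 7->-9; new result 10 (unchanged).
  deps.gen: re-examined; everything it read last time is the same (driver.gen unchanged, amber.gen unchanged) — cache -7 kept, no run.
  trace.gen: re-runs because alpha.txt 7->-9; new result -9.
  omega.gen: re-runs because trace.gen 7->-9; new result 10 (unchanged).
  west.gen: re-runs because trace.gen 7->-9; new result -19.
  layout.gen: re-runs because west.gen -3->-19; new result -7.

The important point: at deps.gen every value read last time is unchanged, so the dirty flag clears without a run.

layout.gen now evaluates to -7.
Run set: amber.gen, layout.gen, omega.gen, trace.gen, west.gen (5 run).
Changed values: alpha.txt, layout.gen, trace.gen, west.gen.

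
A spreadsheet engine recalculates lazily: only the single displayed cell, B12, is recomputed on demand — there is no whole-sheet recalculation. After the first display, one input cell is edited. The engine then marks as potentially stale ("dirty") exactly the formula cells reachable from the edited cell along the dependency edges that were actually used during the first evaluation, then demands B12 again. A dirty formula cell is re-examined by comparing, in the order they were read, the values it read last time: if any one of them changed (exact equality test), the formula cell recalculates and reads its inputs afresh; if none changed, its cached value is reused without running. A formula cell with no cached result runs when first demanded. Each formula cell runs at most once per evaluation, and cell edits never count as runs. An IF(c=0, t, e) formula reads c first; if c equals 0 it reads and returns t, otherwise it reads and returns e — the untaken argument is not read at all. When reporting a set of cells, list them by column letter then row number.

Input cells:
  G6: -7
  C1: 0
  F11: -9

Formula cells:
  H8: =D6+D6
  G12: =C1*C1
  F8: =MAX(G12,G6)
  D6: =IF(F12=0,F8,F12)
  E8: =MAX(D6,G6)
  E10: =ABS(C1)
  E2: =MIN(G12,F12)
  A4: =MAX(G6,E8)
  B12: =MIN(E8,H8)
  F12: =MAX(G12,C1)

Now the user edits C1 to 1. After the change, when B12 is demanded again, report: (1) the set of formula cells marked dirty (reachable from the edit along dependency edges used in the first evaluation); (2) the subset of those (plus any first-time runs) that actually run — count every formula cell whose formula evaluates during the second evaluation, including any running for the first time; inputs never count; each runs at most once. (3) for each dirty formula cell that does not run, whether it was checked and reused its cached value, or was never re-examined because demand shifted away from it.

First evaluation (everything demanded from the output):
  G12 = 0 * 0 = 0
  F8 = MAX(0, -7) = 0
  F12 = MAX(0, 0) = 0
  D6 = IF(F12=0: F12=0 -> then branch F8) = 0
  E8 = MAX(0, -7) = 0
  H8 = 0 + 0 = 0
  B12 = MIN(0, 0) = 0

Propagation after the edit:
  G12: runs — C1 0->1; C1 0->1; result 1.
  F8: marked dirty but never re-examined — demand shifted away from it.
  F12: runs — G12 0->1; C1 0->1; result 1.
  D6: runs — F12 0->1; result 1.
  E8: runs — D6 0->1; result 1.
  H8: runs — D6 0->1; D6 0->1; result 2.
  B12: runs — E8 0->1; H8 0->2; result 1.

Key observation: a condition flipped, so demand moved to the other branch — F8 is never re-examined.

Marked dirty: B12, D6, E8, F8, F12, G12, H8.
Formula cells that run: B12, D6, E8, F12, G12, H8 — 6 in total.
Never re-examined (demand shifted away): F8.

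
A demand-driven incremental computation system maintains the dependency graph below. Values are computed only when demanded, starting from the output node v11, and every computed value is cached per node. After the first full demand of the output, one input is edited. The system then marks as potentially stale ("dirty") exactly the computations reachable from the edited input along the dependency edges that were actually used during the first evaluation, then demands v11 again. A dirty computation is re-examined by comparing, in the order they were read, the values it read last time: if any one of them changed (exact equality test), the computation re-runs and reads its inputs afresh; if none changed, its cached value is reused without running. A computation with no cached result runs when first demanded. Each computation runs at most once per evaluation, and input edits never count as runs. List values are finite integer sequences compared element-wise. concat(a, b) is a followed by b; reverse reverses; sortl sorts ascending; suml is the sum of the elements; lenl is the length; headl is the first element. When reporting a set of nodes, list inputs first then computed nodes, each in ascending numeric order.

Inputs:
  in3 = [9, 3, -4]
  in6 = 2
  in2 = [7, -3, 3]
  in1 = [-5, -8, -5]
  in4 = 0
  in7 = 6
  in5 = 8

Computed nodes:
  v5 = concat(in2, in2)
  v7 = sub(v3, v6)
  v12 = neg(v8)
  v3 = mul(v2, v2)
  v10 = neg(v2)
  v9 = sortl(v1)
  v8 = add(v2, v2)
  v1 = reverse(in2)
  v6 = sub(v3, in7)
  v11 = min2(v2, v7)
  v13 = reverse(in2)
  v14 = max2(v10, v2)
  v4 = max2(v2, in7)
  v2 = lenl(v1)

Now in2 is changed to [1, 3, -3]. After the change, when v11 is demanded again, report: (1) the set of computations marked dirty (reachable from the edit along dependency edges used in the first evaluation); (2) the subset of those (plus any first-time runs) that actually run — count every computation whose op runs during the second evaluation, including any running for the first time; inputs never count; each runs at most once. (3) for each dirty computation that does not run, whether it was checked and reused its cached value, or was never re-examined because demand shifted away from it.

First evaluation (everything demanded from the output):
  v1 = reverse([7, -3, 3]) = [3, -3, 7]
  v2 = lenl([3, -3, 7]) = 3
  v3 = mul(3, 3) = 9
  v6 = sub(9, 6) = 3
  v7 = sub(9, 3) = 6
  v11 = min2(3, 6) = 3

Propagation after the edit:
  v1: runs — in2 [7, -3, 3]->[1, 3, -3]; result [-3, 3, 1].
  v2: runs — v1 [3, -3, 7]->[-3, 3, 1]; result 3 (same value as before).
  v3: checked — values it read are unchanged (v2 unchanged, v2 unchanged); reused cached 9 without running.
  v6: checked — values it read are unchanged (v3 unchanged, in7 unchanged); reused cached 3 without running.
  v7: checked — values it read are unchanged (v3 unchanged, v6 unchanged); reused cached 6 without running.
  v11: checked — values it read are unchanged (v2 unchanged, v7 unchanged); reused cached 3 without running.

Key observation: the change is absorbed at v2 — it re-runs but produces the same value, and the output's value is unchanged.

Marked dirty: v1, v2, v3, v6, v7, v11.
Computations that run: v1, v2 — 2 in total.
Checked but reused from cache: v3, v6, v7, v11.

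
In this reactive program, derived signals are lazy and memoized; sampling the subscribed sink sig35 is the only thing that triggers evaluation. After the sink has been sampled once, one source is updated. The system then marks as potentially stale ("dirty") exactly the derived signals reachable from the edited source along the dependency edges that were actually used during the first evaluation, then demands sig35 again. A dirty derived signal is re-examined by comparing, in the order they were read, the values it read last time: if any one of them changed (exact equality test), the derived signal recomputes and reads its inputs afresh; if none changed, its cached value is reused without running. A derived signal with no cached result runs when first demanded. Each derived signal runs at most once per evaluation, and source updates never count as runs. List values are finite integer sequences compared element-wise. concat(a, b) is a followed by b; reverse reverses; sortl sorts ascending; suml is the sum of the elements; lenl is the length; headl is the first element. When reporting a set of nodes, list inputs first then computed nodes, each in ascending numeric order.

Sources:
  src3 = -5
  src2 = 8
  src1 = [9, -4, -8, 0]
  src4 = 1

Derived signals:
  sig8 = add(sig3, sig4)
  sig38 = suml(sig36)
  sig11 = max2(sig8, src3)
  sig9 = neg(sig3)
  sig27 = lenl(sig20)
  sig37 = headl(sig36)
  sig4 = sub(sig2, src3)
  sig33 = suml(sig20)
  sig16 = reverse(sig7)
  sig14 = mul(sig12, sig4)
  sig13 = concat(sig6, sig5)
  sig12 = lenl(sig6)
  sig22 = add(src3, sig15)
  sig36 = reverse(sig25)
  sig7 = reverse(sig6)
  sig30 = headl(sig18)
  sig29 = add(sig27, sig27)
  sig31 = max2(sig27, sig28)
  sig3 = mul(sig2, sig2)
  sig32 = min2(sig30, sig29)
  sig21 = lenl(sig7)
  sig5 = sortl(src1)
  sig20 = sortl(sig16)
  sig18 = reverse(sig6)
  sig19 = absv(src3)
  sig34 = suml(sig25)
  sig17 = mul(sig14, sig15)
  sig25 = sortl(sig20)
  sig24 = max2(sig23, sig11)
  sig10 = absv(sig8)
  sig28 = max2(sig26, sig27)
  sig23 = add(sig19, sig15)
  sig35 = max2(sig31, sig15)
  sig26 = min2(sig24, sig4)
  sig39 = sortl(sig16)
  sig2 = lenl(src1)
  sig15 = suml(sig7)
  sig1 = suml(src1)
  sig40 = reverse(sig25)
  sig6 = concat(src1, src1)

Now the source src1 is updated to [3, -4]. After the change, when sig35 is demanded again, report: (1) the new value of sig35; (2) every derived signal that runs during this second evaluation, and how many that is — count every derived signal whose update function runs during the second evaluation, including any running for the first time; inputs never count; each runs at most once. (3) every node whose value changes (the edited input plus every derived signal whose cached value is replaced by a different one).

Demanding sig35 again yields 7.
17 derived signals run: sig2, sig3, sig4, sig6, sig7, sig8, sig11, sig15, sig16, sig20, sig23, sig24, sig26, sig27, sig28, sig31, sig35.
The nodes whose values change: src1, sig2, sig3, sig4, sig6, sig7, sig8, sig11, sig15, sig16, sig20, sig23, sig24, sig26, sig27, sig28, sig31, sig35.

First demand of the output computes:
  sig2 = lenl([9, -4, -8, 0]) = 4
  sig3 = mul(4, 4) = 16
  sig4 = sub(4, -5) = 9
  sig6 = concat([9, -4, -8, 0], [9, -4, -8, 0]) = [9, -4, -8, 0, 9, -4, -8, 0]
  sig7 = reverse([9, -4, -8, 0, 9, -4, -8, 0]) = [0, -8, -4, 9, 0, -8, -4, 9]
  sig8 = add(16, 9) = 25
  sig11 = max2(25, -5) = 25
  sig15 = suml([0, -8, -4, 9, 0, -8, -4, 9]) = -6
  sig16 = reverse([0, -8, -4, 9, 0, -8, -4, 9]) = [9, -4, -8, 0, 9, -4, -8, 0]
  sig19 = absv(-5) = 5
  sig20 = sortl([9, -4, -8, 0, 9, -4, -8, 0]) = [-8, -8, -4, -4, 0, 0, 9, 9]
  sig23 = add(5, -6) = -1
  sig24 = max2(-1, 25) = 25
  sig26 = min2(25, 9) = 9
  sig27 = lenl([-8, -8, -4, -4, 0, 0, 9, 9]) = 8
  sig28 = max2(9, 8) = 9
  sig31 = max2(8, 9) = 9
  sig35 = max2(9, -6) = 9

After the edit, cleaning proceeds:
  sig2: a read changed (src1 [9, -4, -8, 0]->[3, -4]) — executes, giving 2.
  sig3: a read changed (sig2 4->2; sig2 4->2) — executes, giving 4.
  sig4: a read changed (sig2 4->2) — executes, giving 7.
  sig6: a read changed (src1 [9, -4, -8, 0]->[3, -4]; src1 [9, -4, -8, 0]->[3, -4]) — executes, giving [3, -4, 3, -4].
  sig7: a read changed (sig6 [9, -4, -8, 0, 9, -4, -8, 0]->[3, -4, 3, -4]) — executes, giving [-4, 3, -4, 3].
  sig8: a read changed (sig3 16->4; sig4 9->7) — executes, giving 11.
  sig11: a read changed (sig8 25->11) — executes, giving 11.
  sig15: a read changed (sig7 [0, -8, -4, 9, 0, -8, -4, 9]->[-4, 3, -4, 3]) — executes, giving -2.
  sig16: a read changed (sig7 [0, -8, -4, 9, 0, -8, -4, 9]->[-4, 3, -4, 3]) — executes, giving [3, -4, 3, -4].
  sig20: a read changed (sig16 [9, -4, -8, 0, 9, -4, -8, 0]->[3, -4, 3, -4]) — executes, giving [-4, -4, 3, 3].
  sig23: a read changed (sig15 -6->-2) — executes, giving 3.
  sig24: a read changed (sig23 -1->3; sig11 25->11) — executes, giving 11.
  sig26: a read changed (sig24 25->11; sig4 9->7) — executes, giving 7.
  sig27: a read changed (sig20 [-8, -8, -4, -4, 0, 0, 9, 9]->[-4, -4, 3, 3]) — executes, giving 4.
  sig28: a read changed (sig26 9->7; sig27 8->4) — executes, giving 7.
  sig31: a read changed (sig27 8->4; sig28 9->7) — executes, giving 7.
  sig35: a read changed (sig31 9->7; sig15 -6->-2) — executes, giving 7.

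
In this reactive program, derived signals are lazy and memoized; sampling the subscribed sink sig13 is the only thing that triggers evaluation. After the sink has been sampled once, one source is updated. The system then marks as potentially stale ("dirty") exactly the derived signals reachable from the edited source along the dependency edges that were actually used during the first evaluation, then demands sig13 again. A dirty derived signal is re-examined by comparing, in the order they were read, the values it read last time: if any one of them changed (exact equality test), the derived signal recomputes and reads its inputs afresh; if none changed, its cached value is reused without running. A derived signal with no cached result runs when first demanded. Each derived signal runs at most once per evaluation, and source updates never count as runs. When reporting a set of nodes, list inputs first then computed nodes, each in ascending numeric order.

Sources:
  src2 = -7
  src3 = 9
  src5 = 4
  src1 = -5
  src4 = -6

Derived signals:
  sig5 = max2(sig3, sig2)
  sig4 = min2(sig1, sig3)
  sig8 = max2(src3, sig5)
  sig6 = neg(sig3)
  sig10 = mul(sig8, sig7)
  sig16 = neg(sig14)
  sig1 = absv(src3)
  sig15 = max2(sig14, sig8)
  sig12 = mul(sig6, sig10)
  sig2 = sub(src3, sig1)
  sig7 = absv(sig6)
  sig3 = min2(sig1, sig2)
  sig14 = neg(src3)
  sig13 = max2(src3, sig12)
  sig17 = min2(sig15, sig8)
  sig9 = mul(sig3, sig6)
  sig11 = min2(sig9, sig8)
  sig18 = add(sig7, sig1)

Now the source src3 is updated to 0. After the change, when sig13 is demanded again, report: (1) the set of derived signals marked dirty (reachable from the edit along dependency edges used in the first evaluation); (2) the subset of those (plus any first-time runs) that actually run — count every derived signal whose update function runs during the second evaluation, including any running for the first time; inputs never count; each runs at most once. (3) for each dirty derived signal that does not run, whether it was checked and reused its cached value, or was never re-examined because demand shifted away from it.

First demand of the output computes:
  sig1 = absv(9) = 9
  sig2 = sub(9, 9) = 0
  sig3 = min2(9, 0) = 0
  sig5 = max2(0, 0) = 0
  sig6 = neg(0) = 0
  sig7 = absv(0) = 0
  sig8 = max2(9, 0) = 9
  sig10 = mul(9, 0) = 0
  sig12 = mul(0, 0) = 0
  sig13 = max2(9, 0) = 9

After the edit, cleaning proceeds:
  sig1: a read changed (src3 9->0) — executes, giving 0.
  sig2: a read changed (src3 9->0; sig1 9->0) — executes, giving 0 — identical to its old value.
  sig3: a read changed (sig1 9->0) — executes, giving 0 — identical to its old value.
  sig5: dirty, but its reads are unchanged (sig3 unchanged, sig2 unchanged); cached 0 stands.
  sig6: dirty, but its reads are unchanged (sig3 unchanged); cached 0 stands.
  sig7: dirty, but its reads are unchanged (sig6 unchanged); cached 0 stands.
  sig8: a read changed (src3 9->0) — executes, giving 0.
  sig10: a read changed (sig8 9->0) — executes, giving 0 — identical to its old value.
  sig12: dirty, but its reads are unchanged (sig6 unchanged, sig10 unchanged); cached 0 stands.
  sig13: a read changed (src3 9->0) — executes, giving 0.

Note where the cutoff bites: sig5 is checked, finds nothing changed, and keeps its cache.

The edit dirties: sig1, sig2, sig3, sig5, sig6, sig7, sig8, sig10, sig12, sig13.
6 derived signals run: sig1, sig2, sig3, sig8, sig10, sig13.
Cache hits after checking: sig5, sig6, sig7, sig12.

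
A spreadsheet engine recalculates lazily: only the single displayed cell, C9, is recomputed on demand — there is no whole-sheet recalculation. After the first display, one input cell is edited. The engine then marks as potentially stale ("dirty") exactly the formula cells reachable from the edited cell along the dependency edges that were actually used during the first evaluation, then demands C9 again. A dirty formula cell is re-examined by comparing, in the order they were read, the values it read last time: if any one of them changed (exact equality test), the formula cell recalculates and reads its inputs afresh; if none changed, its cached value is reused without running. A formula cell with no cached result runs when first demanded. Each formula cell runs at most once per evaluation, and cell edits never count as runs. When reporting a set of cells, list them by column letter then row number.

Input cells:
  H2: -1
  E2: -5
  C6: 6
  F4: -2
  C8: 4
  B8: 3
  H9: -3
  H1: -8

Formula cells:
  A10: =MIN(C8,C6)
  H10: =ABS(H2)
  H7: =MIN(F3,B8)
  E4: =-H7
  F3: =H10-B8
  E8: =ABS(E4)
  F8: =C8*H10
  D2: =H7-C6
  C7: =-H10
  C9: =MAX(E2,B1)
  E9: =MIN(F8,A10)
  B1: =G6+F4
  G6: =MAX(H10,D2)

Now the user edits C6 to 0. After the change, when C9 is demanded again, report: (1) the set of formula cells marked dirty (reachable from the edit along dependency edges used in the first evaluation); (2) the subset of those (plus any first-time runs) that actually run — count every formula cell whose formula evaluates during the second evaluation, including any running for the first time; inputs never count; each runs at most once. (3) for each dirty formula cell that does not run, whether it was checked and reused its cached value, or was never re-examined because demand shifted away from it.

First evaluation (everything demanded from the output):
  H10 = ABS(-1) = 1
  F3 = 1 - 3 = -2
  H7 = MIN(-2, 3) = -2
  D2 = -2 - 6 = -8
  G6 = MAX(1, -8) = 1
  B1 = 1 + -2 = -1
  C9 = MAX(-5, -1) = -1

Propagation after the edit:
  D2: runs — C6 6->0; result -2.
  G6: runs — D2 -8->-2; result 1 (same value as before).
  B1: checked — values it read are unchanged (G6 unchanged, F4 unchanged); reused cached -1 without running.
  C9: checked — values it read are unchanged (E2 unchanged, B1 unchanged); reused cached -1 without running.

Key observation: the change is absorbed at G6 — it re-runs but produces the same value, and the output's value is unchanged.

Marked dirty: B1, C9, D2, G6.
Formula cells that run: D2, G6 — 2 in total.
Checked but reused from cache: B1, C9.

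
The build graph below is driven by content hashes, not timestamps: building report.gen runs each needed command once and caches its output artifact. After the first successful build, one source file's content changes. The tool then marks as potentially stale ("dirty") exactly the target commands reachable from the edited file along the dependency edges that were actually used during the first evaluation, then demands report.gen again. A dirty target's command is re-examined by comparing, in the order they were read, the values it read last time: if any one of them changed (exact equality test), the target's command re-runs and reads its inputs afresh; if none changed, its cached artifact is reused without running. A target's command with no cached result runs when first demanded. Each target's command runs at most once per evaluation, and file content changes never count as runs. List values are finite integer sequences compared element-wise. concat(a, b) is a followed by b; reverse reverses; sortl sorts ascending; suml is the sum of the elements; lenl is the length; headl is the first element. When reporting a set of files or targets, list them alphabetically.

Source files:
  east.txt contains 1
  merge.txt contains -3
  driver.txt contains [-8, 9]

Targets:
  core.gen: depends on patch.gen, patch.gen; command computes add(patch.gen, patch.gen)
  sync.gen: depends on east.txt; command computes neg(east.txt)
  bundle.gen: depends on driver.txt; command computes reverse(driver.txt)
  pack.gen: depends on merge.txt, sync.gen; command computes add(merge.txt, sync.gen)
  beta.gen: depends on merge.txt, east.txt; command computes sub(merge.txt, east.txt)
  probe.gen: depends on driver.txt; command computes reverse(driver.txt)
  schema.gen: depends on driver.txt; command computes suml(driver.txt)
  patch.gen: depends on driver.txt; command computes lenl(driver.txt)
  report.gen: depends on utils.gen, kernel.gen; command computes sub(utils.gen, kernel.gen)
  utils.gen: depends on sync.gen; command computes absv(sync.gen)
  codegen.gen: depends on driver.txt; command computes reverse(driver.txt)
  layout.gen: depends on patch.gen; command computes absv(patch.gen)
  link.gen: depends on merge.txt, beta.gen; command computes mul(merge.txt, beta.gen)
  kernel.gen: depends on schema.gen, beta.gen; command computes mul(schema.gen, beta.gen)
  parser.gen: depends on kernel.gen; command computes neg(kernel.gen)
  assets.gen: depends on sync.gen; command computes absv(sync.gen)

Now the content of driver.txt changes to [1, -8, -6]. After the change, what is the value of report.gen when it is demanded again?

report.gen now evaluates to -51.

Initial pass — values computed on the first demand:
  beta.gen = sub(-3, 1) = -4
  schema.gen = suml([-8, 9]) = 1
  kernel.gen = mul(1, -4) = -4
  sync.gen = neg(1) = -1
  utils.gen = absv(-1) = 1
  report.gen = sub(1, -4) = 5

Second demand — change propagation:
  schema.gen: re-runs because driver.txt [-8, 9]->[1, -8, -6]; new result -13.
  kernel.gen: re-runs because schema.gen 1->-13; new result 52.
  report.gen: re-runs because kernel.gen -4->52; new result -51.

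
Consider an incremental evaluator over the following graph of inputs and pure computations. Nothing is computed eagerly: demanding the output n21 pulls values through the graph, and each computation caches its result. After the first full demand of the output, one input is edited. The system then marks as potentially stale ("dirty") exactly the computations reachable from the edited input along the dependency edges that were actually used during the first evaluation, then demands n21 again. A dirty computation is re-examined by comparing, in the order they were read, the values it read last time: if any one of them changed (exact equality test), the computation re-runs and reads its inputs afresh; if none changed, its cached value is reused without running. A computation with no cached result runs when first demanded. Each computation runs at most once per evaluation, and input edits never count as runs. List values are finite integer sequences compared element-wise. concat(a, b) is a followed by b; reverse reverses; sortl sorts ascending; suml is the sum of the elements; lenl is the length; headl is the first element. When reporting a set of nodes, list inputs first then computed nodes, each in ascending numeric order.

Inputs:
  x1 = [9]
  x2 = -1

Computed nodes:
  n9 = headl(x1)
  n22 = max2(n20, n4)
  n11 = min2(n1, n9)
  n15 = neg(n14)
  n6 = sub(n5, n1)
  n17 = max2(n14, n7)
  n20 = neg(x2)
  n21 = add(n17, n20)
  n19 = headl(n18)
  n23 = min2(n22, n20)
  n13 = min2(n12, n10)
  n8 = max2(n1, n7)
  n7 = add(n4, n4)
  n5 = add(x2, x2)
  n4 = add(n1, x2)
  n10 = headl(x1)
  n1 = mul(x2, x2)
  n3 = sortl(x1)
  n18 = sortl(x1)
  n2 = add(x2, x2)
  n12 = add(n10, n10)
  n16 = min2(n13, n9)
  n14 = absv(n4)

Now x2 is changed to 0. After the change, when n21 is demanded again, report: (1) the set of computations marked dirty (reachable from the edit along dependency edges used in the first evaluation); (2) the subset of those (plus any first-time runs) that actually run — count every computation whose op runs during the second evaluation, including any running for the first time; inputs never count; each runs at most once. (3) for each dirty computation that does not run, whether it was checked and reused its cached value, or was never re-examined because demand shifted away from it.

Dirty set: n1, n4, n7, n14, n17, n20, n21.
Run set: n1, n4, n20, n21 (4 run).
Re-examined without running (cache reused): n7, n14, n17.
The important point: at n7 every value read last time is unchanged, so the dirty flag clears without a run.

Initial pass — values computed on the first demand:
  n1 = mul(-1, -1) = 1
  n4 = add(1, -1) = 0
  n7 = add(0, 0) = 0
  n14 = absv(0) = 0
  n17 = max2(0, 0) = 0
  n20 = neg(-1) = 1
  n21 = add(0, 1) = 1

Second demand — change propagation:
  n1: re-runs because x2 -1->0; x2 -1->0; new result 0.
  n4: re-runs because n1 1->0; x2 -1->0; new result 0 (unchanged).
  n7: re-examined; everything it read last time is the same (n4 unchanged, n4 unchanged) — cache 0 kept, no run.
  n14: re-examined; everything it read last time is the same (n4 unchanged) — cache 0 kept, no run.
  n17: re-examined; everything it read last time is the same (n14 unchanged, n7 unchanged) — cache 0 kept, no run.
  n20: re-runs because x2 -1->0; new result 0.
  n21: re-runs because n20 1->0; new result 0.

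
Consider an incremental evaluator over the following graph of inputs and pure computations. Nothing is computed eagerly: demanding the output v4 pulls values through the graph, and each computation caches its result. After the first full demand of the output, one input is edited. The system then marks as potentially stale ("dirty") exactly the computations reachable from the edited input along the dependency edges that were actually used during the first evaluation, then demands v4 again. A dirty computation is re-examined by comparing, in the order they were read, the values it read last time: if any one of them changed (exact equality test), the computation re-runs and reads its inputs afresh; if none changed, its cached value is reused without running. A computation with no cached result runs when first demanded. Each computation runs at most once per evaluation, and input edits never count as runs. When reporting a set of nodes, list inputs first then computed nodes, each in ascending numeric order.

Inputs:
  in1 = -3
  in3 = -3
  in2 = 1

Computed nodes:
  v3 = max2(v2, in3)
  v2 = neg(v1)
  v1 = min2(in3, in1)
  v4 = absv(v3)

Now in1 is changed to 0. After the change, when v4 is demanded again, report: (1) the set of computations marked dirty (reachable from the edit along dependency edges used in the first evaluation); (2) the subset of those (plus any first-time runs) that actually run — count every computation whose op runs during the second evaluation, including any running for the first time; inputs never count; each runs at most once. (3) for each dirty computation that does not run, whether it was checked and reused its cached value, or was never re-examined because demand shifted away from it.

Initial pass — values computed on the first demand:
  v1 = min2(-3, -3) = -3
  v2 = neg(-3) = 3
  v3 = max2(3, -3) = 3
  v4 = absv(3) = 3

Second demand — change propagation:
  v1: re-runs because in1 -3->0; new result -3 (unchanged).
  v2: re-examined; everything it read last time is the same (v1 unchanged) — cache 3 kept, no run.
  v3: re-examined; everything it read last time is the same (v2 unchanged, in3 unchanged) — cache 3 kept, no run.
  v4: re-examined; everything it read last time is the same (v3 unchanged) — cache 3 kept, no run.

The important point: v1 recomputes to an identical value, and the output ends up unchanged.

Dirty set: v1, v2, v3, v4.
Run set: v1 (1 run).
Re-examined without running (cache reused): v2, v3, v4.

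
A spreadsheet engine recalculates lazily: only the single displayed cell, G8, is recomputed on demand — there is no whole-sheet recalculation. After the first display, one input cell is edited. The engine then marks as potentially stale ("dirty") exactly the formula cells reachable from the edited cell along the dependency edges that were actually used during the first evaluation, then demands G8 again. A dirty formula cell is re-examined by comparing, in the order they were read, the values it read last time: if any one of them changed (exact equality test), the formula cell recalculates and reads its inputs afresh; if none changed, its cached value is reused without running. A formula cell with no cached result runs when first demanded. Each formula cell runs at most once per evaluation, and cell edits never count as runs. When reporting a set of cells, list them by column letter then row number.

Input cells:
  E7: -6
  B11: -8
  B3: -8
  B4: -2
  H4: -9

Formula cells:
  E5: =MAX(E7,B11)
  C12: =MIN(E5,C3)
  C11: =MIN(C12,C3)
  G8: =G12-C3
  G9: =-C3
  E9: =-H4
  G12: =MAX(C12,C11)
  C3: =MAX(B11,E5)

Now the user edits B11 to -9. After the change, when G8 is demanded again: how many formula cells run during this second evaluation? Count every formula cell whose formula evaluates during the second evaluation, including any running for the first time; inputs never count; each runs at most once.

Formula cells that run: C3, E5 — 2 in total.
Key observation: the cutoff stops propagation at C12 — its inputs' values are unchanged, so it reuses its cache.

First evaluation (everything demanded from the output):
  E5 = MAX(-6, -8) = -6
  C3 = MAX(-8, -6) = -6
  C12 = MIN(-6, -6) = -6
  C11 = MIN(-6, -6) = -6
  G12 = MAX(-6, -6) = -6
  G8 = -6 - -6 = 0

Propagation after the edit:
  E5: runs — B11 -8->-9; result -6 (same value as before).
  C3: runs — B11 -8->-9; result -6 (same value as before).
  C12: checked — values it read are unchanged (E5 unchanged, C3 unchanged); reused cached -6 without running.
  C11: checked — values it read are unchanged (C12 unchanged, C3 unchanged); reused cached -6 without running.
  G12: checked — values it read are unchanged (C12 unchanged, C11 unchanged); reused cached -6 without running.
  G8: checked — values it read are unchanged (G12 unchanged, C3 unchanged); reused cached 0 without running.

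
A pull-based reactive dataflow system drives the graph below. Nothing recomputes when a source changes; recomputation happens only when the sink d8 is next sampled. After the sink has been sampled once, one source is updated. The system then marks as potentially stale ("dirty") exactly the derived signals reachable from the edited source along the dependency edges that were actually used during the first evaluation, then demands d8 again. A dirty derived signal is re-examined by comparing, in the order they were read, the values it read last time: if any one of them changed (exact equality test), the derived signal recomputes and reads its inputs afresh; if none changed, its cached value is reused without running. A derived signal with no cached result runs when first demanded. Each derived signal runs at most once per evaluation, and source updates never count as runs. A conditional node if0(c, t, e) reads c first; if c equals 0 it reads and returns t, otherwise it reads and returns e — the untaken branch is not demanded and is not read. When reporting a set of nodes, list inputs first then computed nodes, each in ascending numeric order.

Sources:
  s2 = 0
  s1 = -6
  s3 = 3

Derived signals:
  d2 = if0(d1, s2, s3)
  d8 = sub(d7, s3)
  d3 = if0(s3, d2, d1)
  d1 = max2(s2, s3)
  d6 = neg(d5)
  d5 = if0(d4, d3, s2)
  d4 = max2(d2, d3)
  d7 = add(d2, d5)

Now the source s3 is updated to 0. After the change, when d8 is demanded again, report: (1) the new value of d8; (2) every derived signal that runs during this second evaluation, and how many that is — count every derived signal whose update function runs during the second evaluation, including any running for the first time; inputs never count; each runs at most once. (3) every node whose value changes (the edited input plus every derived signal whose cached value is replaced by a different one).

First evaluation (everything demanded from the output):
  d1 = max2(0, 3) = 3
  d2 = if0(d1=3 -> else branch s3) = 3
  d3 = if0(s3=3 -> else branch d1) = 3
  d4 = max2(3, 3) = 3
  d5 = if0(d4=3 -> else branch s2) = 0
  d7 = add(3, 0) = 3
  d8 = sub(3, 3) = 0

Propagation after the edit:
  d1: runs — s3 3->0; result 0.
  d2: runs — d1 3->0; s3 3->0; result 0.
  d3: runs — s3 3->0; d1 3->0; result 0.
  d4: runs — d2 3->0; d3 3->0; result 0.
  d5: runs — d4 3->0; result 0 (same value as before).
  d7: runs — d2 3->0; result 0.
  d8: runs — d7 3->0; s3 3->0; result 0 (same value as before).

New value of d8: 0.
Derived signals that run: d1, d2, d3, d4, d5, d7, d8 — 7 in total.
Values that change: s3, d1, d2, d3, d4, d7.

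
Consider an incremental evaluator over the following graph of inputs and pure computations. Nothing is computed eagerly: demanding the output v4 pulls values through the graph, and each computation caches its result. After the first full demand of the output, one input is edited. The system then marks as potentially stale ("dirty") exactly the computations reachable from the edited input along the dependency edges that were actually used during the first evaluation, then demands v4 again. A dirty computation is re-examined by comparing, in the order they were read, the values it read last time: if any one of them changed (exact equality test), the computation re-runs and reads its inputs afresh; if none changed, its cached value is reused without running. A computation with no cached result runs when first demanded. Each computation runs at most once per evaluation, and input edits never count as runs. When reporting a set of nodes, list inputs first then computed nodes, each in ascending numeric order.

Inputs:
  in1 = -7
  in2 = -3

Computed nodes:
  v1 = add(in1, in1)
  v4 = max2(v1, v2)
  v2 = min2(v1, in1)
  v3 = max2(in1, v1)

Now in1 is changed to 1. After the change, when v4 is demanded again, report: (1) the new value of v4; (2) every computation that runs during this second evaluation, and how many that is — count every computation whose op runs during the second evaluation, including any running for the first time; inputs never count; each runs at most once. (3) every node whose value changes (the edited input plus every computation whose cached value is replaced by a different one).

v4 now evaluates to 2.
Run set: v1, v2, v4 (3 run).
Changed values: in1, v1, v2, v4.

Initial pass — values computed on the first demand:
  v1 = add(-7, -7) = -14
  v2 = min2(-14, -7) = -14
  v4 = max2(-14, -14) = -14

Second demand — change propagation:
  v1: re-runs because in1 -7->1; in1 -7->1; new result 2.
  v2: re-runs because v1 -14->2; in1 -7->1; new result 1.
  v4: re-runs because v1 -14->2; v2 -14->1; new result 2.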